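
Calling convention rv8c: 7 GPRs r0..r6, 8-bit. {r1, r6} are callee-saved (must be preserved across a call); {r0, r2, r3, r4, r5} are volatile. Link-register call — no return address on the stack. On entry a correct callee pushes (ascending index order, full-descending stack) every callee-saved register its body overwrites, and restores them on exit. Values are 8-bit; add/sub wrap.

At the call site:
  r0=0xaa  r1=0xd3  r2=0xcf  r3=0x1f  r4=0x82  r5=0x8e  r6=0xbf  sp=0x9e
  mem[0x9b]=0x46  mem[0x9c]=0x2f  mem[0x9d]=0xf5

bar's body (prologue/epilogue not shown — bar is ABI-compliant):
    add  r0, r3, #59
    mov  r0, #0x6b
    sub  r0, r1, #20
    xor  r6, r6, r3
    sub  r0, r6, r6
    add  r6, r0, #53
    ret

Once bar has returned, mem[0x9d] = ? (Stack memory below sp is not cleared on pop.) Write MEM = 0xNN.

prologue: push r6 → mem[0x9d]=0xbf, sp=0x9d
body[0] add  r0, r3, #59 → r0=0x5a
body[1] mov  r0, #0x6b → r0=0x6b
body[2] sub  r0, r1, #20 → r0=0xbf
body[3] xor  r6, r6, r3 → r6=0xa0
body[4] sub  r0, r6, r6 → r0=0x00
body[5] add  r6, r0, #53 → r6=0x35
epilogue: pop r6=0xbf, sp=0x9e
prologue pushed ['r6'] at ['0x9d']

MEM = 0xbf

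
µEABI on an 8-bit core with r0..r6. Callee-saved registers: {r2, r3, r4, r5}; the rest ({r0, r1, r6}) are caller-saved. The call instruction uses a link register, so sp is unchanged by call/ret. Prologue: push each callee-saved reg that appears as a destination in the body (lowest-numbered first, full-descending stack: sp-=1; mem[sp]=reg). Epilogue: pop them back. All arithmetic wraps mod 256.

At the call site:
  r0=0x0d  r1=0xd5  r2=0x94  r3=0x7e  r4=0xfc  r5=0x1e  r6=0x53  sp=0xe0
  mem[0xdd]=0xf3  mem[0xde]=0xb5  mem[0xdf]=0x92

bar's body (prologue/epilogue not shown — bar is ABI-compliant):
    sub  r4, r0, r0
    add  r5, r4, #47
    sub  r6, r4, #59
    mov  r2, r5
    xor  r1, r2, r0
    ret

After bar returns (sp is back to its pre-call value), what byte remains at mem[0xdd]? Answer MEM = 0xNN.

prologue: push r2 -> mem[0xdf]=0x94, sp=0xdf
prologue: push r4 -> mem[0xde]=0xfc, sp=0xde
prologue: push r5 -> mem[0xdd]=0x1e, sp=0xdd
body[0] sub  r4, r0, r0 -> r4=0x00
body[1] add  r5, r4, #47 -> r5=0x2f
body[2] sub  r6, r4, #59 -> r6=0xc5
body[3] mov  r2, r5 -> r2=0x2f
body[4] xor  r1, r2, r0 -> r1=0x22
epilogue: pop r5=0x1e, sp=0xde
epilogue: pop r4=0xfc, sp=0xdf
epilogue: pop r2=0x94, sp=0xe0
prologue pushed ['r2', 'r4', 'r5'] at ['0xdf', '0xde', '0xdd']

MEM = 0x1e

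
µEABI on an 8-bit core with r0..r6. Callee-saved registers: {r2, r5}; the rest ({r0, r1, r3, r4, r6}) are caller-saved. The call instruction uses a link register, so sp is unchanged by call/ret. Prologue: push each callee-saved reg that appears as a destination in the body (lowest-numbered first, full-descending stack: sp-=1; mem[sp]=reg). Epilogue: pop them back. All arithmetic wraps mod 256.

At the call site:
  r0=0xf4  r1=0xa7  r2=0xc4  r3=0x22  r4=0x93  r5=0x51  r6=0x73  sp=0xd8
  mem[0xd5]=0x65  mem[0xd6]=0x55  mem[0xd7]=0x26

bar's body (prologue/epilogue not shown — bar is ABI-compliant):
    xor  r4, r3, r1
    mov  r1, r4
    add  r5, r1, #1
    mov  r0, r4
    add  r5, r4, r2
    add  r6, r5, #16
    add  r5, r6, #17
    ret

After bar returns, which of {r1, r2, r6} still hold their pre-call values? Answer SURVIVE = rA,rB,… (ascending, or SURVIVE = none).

prologue: push r5 -> mem[0xd7]=0x51, sp=0xd7
body[0] xor  r4, r3, r1 -> r4=0x85
body[1] mov  r1, r4 -> r1=0x85
body[2] add  r5, r1, #1 -> r5=0x86
body[3] mov  r0, r4 -> r0=0x85
body[4] add  r5, r4, r2 -> r5=0x49
body[5] add  r6, r5, #16 -> r6=0x59
body[6] add  r5, r6, #17 -> r5=0x6a
epilogue: pop r5=0x51, sp=0xd8
r1: caller-saved, written=True
r2: callee-saved, written=False
r6: caller-saved, written=True

SURVIVE = r2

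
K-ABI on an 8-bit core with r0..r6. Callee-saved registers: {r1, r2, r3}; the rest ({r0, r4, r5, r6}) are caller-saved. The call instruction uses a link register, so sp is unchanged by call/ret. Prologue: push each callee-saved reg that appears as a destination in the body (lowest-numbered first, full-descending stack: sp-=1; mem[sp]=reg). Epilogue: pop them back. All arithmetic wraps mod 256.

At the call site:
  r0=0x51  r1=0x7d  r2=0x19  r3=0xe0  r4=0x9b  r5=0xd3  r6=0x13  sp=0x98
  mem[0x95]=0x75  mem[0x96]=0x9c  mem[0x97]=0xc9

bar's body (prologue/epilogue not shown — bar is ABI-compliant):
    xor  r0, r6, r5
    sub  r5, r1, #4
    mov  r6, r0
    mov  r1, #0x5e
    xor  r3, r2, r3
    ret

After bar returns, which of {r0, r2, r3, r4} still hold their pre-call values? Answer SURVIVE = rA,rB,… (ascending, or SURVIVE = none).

SURVIVE = r2,r3,r4

prologue: push r1 -> mem[0x97]=0x7d, sp=0x97
prologue: push r3 -> mem[0x96]=0xe0, sp=0x96
body[0] xor  r0, r6, r5 -> r0=0xc0
body[1] sub  r5, r1, #4 -> r5=0x79
body[2] mov  r6, r0 -> r6=0xc0
body[3] mov  r1, #0x5e -> r1=0x5e
body[4] xor  r3, r2, r3 -> r3=0xf9
epilogue: pop r3=0xe0, sp=0x97
epilogue: pop r1=0x7d, sp=0x98
r0: caller-saved, written=True
r2: callee-saved, written=False
r3: callee-saved, written=True
r4: caller-saved, written=False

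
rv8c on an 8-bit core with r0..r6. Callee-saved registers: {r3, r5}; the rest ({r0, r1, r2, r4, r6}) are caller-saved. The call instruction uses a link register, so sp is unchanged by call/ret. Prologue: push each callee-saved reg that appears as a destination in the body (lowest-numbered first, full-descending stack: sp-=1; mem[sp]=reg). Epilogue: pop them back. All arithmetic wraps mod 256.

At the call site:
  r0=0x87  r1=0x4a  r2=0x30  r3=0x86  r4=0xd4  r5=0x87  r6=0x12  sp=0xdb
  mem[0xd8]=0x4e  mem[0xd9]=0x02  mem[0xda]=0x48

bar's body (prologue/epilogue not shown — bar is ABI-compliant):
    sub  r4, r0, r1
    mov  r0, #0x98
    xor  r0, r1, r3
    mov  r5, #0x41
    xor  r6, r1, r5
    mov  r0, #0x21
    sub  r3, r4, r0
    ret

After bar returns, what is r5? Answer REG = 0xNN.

prologue: push r3 -> mem[0xda]=0x86, sp=0xda
prologue: push r5 -> mem[0xd9]=0x87, sp=0xd9
body[0] sub  r4, r0, r1 -> r4=0x3d
body[1] mov  r0, #0x98 -> r0=0x98
body[2] xor  r0, r1, r3 -> r0=0xcc
body[3] mov  r5, #0x41 -> r5=0x41
body[4] xor  r6, r1, r5 -> r6=0x0b
body[5] mov  r0, #0x21 -> r0=0x21
body[6] sub  r3, r4, r0 -> r3=0x1c
epilogue: pop r5=0x87, sp=0xda
epilogue: pop r3=0x86, sp=0xdb
r5 is callee-saved -> restored

REG = 0x87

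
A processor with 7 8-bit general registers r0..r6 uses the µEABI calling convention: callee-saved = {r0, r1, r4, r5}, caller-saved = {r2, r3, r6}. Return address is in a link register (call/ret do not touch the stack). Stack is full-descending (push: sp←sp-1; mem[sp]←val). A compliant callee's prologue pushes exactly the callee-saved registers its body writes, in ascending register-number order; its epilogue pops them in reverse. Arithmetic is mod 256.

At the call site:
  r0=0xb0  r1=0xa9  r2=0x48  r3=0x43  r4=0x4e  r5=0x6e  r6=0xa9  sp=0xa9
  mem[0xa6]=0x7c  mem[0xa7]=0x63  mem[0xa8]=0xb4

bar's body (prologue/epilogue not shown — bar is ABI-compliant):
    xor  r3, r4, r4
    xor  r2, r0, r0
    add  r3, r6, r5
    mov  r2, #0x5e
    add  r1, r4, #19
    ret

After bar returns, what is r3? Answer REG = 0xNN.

prologue: push r1 → mem[0xa8]=0xa9, sp=0xa8
body[0] xor  r3, r4, r4 → r3=0x00
body[1] xor  r2, r0, r0 → r2=0x00
body[2] add  r3, r6, r5 → r3=0x17
body[3] mov  r2, #0x5e → r2=0x5e
body[4] add  r1, r4, #19 → r1=0x61
epilogue: pop r1=0xa9, sp=0xa9
r3 is caller-saved → body value

REG = 0x17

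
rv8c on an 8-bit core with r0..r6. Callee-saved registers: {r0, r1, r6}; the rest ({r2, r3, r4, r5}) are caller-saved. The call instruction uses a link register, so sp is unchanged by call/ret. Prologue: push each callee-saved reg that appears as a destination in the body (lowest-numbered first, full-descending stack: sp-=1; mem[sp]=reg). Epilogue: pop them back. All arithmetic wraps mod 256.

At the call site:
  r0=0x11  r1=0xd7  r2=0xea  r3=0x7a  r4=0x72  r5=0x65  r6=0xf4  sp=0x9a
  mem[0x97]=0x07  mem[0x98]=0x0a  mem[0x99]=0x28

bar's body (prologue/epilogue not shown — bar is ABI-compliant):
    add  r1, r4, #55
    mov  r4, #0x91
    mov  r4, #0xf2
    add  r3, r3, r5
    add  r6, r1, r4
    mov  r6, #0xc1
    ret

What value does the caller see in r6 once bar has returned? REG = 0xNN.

REG = 0xf4

prologue: push r1 → mem[0x99]=0xd7, sp=0x99
prologue: push r6 → mem[0x98]=0xf4, sp=0x98
body[0] add  r1, r4, #55 → r1=0xa9
body[1] mov  r4, #0x91 → r4=0x91
body[2] mov  r4, #0xf2 → r4=0xf2
body[3] add  r3, r3, r5 → r3=0xdf
body[4] add  r6, r1, r4 → r6=0x9b
body[5] mov  r6, #0xc1 → r6=0xc1
epilogue: pop r6=0xf4, sp=0x99
epilogue: pop r1=0xd7, sp=0x9a
r6 is callee-saved → restored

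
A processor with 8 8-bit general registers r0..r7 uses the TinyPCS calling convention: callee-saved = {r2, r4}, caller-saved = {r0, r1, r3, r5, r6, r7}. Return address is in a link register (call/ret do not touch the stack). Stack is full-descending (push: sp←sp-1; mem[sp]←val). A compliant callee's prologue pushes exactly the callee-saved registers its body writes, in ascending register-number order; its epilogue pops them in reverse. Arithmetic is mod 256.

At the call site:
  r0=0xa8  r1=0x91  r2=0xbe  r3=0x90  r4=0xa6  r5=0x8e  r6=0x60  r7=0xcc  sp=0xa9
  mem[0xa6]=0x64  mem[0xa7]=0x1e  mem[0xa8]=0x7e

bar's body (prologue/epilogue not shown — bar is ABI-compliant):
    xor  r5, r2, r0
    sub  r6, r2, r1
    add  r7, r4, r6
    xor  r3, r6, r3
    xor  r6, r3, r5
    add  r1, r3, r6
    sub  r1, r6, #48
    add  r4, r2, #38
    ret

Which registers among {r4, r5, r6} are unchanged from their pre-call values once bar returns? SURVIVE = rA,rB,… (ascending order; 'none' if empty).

SURVIVE = r4

prologue: push r4 -> mem[0xa8]=0xa6, sp=0xa8
body[0] xor  r5, r2, r0 -> r5=0x16
body[1] sub  r6, r2, r1 -> r6=0x2d
body[2] add  r7, r4, r6 -> r7=0xd3
body[3] xor  r3, r6, r3 -> r3=0xbd
body[4] xor  r6, r3, r5 -> r6=0xab
body[5] add  r1, r3, r6 -> r1=0x68
body[6] sub  r1, r6, #48 -> r1=0x7b
body[7] add  r4, r2, #38 -> r4=0xe4
epilogue: pop r4=0xa6, sp=0xa9
r4: callee-saved, written=True
r5: caller-saved, written=True
r6: caller-saved, written=True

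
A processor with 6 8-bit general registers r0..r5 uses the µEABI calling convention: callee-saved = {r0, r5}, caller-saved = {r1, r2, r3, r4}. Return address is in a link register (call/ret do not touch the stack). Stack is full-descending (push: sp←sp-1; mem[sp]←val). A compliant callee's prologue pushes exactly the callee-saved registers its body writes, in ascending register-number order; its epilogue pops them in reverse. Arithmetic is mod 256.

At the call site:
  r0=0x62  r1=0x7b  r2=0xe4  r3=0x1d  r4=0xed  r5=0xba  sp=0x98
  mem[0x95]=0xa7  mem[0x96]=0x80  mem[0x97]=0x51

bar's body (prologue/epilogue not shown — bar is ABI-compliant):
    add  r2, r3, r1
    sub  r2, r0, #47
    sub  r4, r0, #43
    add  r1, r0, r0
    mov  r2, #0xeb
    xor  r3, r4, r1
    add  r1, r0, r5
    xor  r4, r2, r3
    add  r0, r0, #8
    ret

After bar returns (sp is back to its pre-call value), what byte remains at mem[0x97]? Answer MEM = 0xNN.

prologue: push r0 -> mem[0x97]=0x62, sp=0x97
body[0] add  r2, r3, r1 -> r2=0x98
body[1] sub  r2, r0, #47 -> r2=0x33
body[2] sub  r4, r0, #43 -> r4=0x37
body[3] add  r1, r0, r0 -> r1=0xc4
body[4] mov  r2, #0xeb -> r2=0xeb
body[5] xor  r3, r4, r1 -> r3=0xf3
body[6] add  r1, r0, r5 -> r1=0x1c
body[7] xor  r4, r2, r3 -> r4=0x18
body[8] add  r0, r0, #8 -> r0=0x6a
epilogue: pop r0=0x62, sp=0x98
prologue pushed ['r0'] at ['0x97']

MEM = 0x62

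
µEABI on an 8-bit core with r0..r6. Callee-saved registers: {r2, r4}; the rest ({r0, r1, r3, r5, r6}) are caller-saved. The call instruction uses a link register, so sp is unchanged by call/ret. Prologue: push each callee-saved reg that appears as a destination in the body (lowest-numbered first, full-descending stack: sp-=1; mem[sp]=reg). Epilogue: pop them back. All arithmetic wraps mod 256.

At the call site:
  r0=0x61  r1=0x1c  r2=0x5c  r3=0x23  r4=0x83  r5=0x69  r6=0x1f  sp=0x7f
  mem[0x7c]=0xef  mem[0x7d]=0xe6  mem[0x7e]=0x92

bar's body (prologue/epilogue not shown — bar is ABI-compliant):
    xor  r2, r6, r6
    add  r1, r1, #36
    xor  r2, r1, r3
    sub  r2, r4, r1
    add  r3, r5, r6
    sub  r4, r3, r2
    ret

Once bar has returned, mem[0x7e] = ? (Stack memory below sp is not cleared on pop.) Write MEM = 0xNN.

prologue: push r2 → mem[0x7e]=0x5c, sp=0x7e
prologue: push r4 → mem[0x7d]=0x83, sp=0x7d
body[0] xor  r2, r6, r6 → r2=0x00
body[1] add  r1, r1, #36 → r1=0x40
body[2] xor  r2, r1, r3 → r2=0x63
body[3] sub  r2, r4, r1 → r2=0x43
body[4] add  r3, r5, r6 → r3=0x88
body[5] sub  r4, r3, r2 → r4=0x45
epilogue: pop r4=0x83, sp=0x7e
epilogue: pop r2=0x5c, sp=0x7f
prologue pushed ['r2', 'r4'] at ['0x7e', '0x7d']

MEM = 0x5c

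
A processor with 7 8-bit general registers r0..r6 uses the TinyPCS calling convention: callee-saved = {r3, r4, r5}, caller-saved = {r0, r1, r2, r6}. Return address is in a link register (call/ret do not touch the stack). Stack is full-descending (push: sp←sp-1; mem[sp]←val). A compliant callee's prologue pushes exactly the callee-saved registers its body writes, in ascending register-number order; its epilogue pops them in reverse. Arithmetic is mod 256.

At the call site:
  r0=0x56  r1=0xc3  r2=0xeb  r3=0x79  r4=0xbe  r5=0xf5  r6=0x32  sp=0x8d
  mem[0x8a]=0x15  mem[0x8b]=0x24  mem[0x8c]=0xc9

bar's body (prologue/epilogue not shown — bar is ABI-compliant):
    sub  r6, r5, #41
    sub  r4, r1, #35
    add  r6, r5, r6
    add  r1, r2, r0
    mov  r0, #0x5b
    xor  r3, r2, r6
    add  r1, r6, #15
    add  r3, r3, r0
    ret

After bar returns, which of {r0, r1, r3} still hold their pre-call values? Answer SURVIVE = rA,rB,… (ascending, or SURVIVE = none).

prologue: push r3 → mem[0x8c]=0x79, sp=0x8c
prologue: push r4 → mem[0x8b]=0xbe, sp=0x8b
body[0] sub  r6, r5, #41 → r6=0xcc
body[1] sub  r4, r1, #35 → r4=0xa0
body[2] add  r6, r5, r6 → r6=0xc1
body[3] add  r1, r2, r0 → r1=0x41
body[4] mov  r0, #0x5b → r0=0x5b
body[5] xor  r3, r2, r6 → r3=0x2a
body[6] add  r1, r6, #15 → r1=0xd0
body[7] add  r3, r3, r0 → r3=0x85
epilogue: pop r4=0xbe, sp=0x8c
epilogue: pop r3=0x79, sp=0x8d
r0: caller-saved, written=True
r1: caller-saved, written=True
r3: callee-saved, written=True

SURVIVE = r3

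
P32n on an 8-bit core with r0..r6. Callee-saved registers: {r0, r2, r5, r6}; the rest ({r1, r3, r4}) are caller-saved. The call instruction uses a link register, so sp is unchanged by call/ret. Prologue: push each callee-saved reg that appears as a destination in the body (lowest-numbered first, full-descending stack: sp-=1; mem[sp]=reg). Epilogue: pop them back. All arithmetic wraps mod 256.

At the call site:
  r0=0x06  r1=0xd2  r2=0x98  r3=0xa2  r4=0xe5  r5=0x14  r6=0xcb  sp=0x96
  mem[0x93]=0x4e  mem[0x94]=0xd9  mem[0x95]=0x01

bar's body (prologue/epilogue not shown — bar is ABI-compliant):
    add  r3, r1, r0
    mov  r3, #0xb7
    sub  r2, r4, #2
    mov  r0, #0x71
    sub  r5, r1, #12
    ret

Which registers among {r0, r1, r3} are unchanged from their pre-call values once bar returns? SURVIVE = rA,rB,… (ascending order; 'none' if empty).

SURVIVE = r0,r1

prologue: push r0 → mem[0x95]=0x06, sp=0x95
prologue: push r2 → mem[0x94]=0x98, sp=0x94
prologue: push r5 → mem[0x93]=0x14, sp=0x93
body[0] add  r3, r1, r0 → r3=0xd8
body[1] mov  r3, #0xb7 → r3=0xb7
body[2] sub  r2, r4, #2 → r2=0xe3
body[3] mov  r0, #0x71 → r0=0x71
body[4] sub  r5, r1, #12 → r5=0xc6
epilogue: pop r5=0x14, sp=0x94
epilogue: pop r2=0x98, sp=0x95
epilogue: pop r0=0x06, sp=0x96
r0: callee-saved, written=True
r1: caller-saved, written=False
r3: caller-saved, written=True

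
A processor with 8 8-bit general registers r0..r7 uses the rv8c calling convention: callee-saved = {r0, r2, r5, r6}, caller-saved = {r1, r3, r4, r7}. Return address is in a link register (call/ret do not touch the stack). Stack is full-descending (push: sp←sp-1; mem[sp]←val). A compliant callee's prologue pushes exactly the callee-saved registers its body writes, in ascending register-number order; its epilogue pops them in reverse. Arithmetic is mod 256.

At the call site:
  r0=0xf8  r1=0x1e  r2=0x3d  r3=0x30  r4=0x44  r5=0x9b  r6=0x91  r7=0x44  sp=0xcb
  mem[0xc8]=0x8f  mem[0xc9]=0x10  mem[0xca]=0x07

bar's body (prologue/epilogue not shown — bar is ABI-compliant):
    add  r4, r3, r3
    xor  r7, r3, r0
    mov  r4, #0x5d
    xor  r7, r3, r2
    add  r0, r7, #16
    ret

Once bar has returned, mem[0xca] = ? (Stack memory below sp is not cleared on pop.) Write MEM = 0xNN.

MEM = 0xf8

prologue: push r0 → mem[0xca]=0xf8, sp=0xca
body[0] add  r4, r3, r3 → r4=0x60
body[1] xor  r7, r3, r0 → r7=0xc8
body[2] mov  r4, #0x5d → r4=0x5d
body[3] xor  r7, r3, r2 → r7=0x0d
body[4] add  r0, r7, #16 → r0=0x1d
epilogue: pop r0=0xf8, sp=0xcb
prologue pushed ['r0'] at ['0xca']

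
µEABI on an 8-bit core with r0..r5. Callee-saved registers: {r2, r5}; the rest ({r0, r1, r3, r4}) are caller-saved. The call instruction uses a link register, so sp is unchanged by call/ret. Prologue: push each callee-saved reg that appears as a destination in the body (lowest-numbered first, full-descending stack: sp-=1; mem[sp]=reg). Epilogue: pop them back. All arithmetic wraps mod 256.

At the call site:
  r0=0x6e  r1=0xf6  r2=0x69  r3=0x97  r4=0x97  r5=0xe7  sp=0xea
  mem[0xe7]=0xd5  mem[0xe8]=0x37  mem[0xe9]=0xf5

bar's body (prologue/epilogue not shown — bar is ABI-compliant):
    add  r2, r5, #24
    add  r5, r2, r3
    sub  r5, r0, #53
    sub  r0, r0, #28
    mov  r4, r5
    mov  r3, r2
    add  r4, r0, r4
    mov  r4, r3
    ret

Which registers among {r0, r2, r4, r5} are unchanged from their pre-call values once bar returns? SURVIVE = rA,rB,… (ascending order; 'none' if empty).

SURVIVE = r2,r5

prologue: push r2 -> mem[0xe9]=0x69, sp=0xe9
prologue: push r5 -> mem[0xe8]=0xe7, sp=0xe8
body[0] add  r2, r5, #24 -> r2=0xff
body[1] add  r5, r2, r3 -> r5=0x96
body[2] sub  r5, r0, #53 -> r5=0x39
body[3] sub  r0, r0, #28 -> r0=0x52
body[4] mov  r4, r5 -> r4=0x39
body[5] mov  r3, r2 -> r3=0xff
body[6] add  r4, r0, r4 -> r4=0x8b
body[7] mov  r4, r3 -> r4=0xff
epilogue: pop r5=0xe7, sp=0xe9
epilogue: pop r2=0x69, sp=0xea
r0: caller-saved, written=True
r2: callee-saved, written=True
r4: caller-saved, written=True
r5: callee-saved, written=True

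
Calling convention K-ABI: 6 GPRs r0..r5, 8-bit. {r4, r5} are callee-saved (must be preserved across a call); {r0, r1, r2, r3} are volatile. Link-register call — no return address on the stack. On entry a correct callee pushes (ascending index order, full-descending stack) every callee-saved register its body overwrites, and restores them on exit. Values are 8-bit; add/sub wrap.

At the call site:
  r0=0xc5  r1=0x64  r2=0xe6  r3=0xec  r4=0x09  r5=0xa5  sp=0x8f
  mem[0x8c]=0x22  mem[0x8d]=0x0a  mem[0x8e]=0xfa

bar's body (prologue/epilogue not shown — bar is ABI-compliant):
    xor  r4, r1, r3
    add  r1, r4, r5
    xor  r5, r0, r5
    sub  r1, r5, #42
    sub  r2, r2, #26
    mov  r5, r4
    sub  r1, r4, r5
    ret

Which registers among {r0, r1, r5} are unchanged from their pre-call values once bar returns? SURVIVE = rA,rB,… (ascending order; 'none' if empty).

SURVIVE = r0,r5

prologue: push r4 → mem[0x8e]=0x09, sp=0x8e
prologue: push r5 → mem[0x8d]=0xa5, sp=0x8d
body[0] xor  r4, r1, r3 → r4=0x88
body[1] add  r1, r4, r5 → r1=0x2d
body[2] xor  r5, r0, r5 → r5=0x60
body[3] sub  r1, r5, #42 → r1=0x36
body[4] sub  r2, r2, #26 → r2=0xcc
body[5] mov  r5, r4 → r5=0x88
body[6] sub  r1, r4, r5 → r1=0x00
epilogue: pop r5=0xa5, sp=0x8e
epilogue: pop r4=0x09, sp=0x8f
r0: caller-saved, written=False
r1: caller-saved, written=True
r5: callee-saved, written=True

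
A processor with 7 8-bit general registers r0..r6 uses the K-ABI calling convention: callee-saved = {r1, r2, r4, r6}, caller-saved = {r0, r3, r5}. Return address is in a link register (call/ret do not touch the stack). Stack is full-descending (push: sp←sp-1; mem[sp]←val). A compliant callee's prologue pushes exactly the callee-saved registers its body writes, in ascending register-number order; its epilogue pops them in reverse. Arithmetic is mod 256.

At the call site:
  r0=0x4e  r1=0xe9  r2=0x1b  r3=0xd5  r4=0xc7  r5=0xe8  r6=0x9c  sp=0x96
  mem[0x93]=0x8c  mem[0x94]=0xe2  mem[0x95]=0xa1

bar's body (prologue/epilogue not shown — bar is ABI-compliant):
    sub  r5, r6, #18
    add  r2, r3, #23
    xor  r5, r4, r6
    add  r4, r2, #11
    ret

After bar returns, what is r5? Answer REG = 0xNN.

prologue: push r2 → mem[0x95]=0x1b, sp=0x95
prologue: push r4 → mem[0x94]=0xc7, sp=0x94
body[0] sub  r5, r6, #18 → r5=0x8a
body[1] add  r2, r3, #23 → r2=0xec
body[2] xor  r5, r4, r6 → r5=0x5b
body[3] add  r4, r2, #11 → r4=0xf7
epilogue: pop r4=0xc7, sp=0x95
epilogue: pop r2=0x1b, sp=0x96
r5 is caller-saved → body value

REG = 0x5b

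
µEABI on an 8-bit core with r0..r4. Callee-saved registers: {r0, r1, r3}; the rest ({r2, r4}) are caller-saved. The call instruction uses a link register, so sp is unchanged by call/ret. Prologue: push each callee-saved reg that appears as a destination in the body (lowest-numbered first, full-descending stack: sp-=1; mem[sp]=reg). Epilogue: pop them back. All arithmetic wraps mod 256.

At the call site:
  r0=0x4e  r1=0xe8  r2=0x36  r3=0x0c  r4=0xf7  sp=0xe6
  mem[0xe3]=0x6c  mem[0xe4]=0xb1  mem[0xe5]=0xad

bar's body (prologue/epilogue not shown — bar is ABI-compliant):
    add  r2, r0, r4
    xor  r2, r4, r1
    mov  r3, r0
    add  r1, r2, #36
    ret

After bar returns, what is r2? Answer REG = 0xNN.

prologue: push r1 → mem[0xe5]=0xe8, sp=0xe5
prologue: push r3 → mem[0xe4]=0x0c, sp=0xe4
body[0] add  r2, r0, r4 → r2=0x45
body[1] xor  r2, r4, r1 → r2=0x1f
body[2] mov  r3, r0 → r3=0x4e
body[3] add  r1, r2, #36 → r1=0x43
epilogue: pop r3=0x0c, sp=0xe5
epilogue: pop r1=0xe8, sp=0xe6
r2 is caller-saved → body value

REG = 0x1f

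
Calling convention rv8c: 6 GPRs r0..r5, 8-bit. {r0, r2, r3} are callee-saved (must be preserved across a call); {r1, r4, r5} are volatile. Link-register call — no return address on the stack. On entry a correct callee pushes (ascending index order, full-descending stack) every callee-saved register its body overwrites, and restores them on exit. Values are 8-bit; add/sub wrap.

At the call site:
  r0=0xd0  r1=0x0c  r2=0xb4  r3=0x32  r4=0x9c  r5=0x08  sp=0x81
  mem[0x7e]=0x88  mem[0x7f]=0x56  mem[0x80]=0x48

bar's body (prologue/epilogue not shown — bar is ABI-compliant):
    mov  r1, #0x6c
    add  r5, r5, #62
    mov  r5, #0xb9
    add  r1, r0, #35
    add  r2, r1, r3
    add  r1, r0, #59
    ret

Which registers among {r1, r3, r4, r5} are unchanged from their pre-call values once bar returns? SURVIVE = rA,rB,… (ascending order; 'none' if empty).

prologue: push r2 -> mem[0x80]=0xb4, sp=0x80
body[0] mov  r1, #0x6c -> r1=0x6c
body[1] add  r5, r5, #62 -> r5=0x46
body[2] mov  r5, #0xb9 -> r5=0xb9
body[3] add  r1, r0, #35 -> r1=0xf3
body[4] add  r2, r1, r3 -> r2=0x25
body[5] add  r1, r0, #59 -> r1=0x0b
epilogue: pop r2=0xb4, sp=0x81
r1: caller-saved, written=True
r3: callee-saved, written=False
r4: caller-saved, written=False
r5: caller-saved, written=True

SURVIVE = r3,r4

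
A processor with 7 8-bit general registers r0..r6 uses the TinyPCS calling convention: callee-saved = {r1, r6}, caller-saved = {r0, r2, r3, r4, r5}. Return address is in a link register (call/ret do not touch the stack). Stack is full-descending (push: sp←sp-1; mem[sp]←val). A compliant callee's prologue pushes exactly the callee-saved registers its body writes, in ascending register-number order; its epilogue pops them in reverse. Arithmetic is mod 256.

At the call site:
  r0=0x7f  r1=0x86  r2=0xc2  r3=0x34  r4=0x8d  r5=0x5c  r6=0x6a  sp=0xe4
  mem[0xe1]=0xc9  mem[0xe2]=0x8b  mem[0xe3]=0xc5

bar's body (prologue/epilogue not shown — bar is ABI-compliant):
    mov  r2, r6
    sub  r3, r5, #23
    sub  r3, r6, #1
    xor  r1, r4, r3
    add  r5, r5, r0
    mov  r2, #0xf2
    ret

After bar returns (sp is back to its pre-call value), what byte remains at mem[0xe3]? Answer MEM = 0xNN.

prologue: push r1 → mem[0xe3]=0x86, sp=0xe3
body[0] mov  r2, r6 → r2=0x6a
body[1] sub  r3, r5, #23 → r3=0x45
body[2] sub  r3, r6, #1 → r3=0x69
body[3] xor  r1, r4, r3 → r1=0xe4
body[4] add  r5, r5, r0 → r5=0xdb
body[5] mov  r2, #0xf2 → r2=0xf2
epilogue: pop r1=0x86, sp=0xe4
prologue pushed ['r1'] at ['0xe3']

MEM = 0x86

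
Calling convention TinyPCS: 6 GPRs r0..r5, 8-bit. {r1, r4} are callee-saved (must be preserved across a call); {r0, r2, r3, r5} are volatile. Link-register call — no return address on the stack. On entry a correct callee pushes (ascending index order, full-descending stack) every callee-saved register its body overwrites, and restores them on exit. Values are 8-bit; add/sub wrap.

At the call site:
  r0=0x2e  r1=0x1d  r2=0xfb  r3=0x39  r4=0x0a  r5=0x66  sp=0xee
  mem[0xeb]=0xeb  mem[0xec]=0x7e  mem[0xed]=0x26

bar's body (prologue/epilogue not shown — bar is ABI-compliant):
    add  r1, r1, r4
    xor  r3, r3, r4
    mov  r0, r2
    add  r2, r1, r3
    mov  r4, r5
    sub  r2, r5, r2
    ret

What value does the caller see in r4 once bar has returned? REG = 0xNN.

prologue: push r1 -> mem[0xed]=0x1d, sp=0xed
prologue: push r4 -> mem[0xec]=0x0a, sp=0xec
body[0] add  r1, r1, r4 -> r1=0x27
body[1] xor  r3, r3, r4 -> r3=0x33
body[2] mov  r0, r2 -> r0=0xfb
body[3] add  r2, r1, r3 -> r2=0x5a
body[4] mov  r4, r5 -> r4=0x66
body[5] sub  r2, r5, r2 -> r2=0x0c
epilogue: pop r4=0x0a, sp=0xed
epilogue: pop r1=0x1d, sp=0xee
r4 is callee-saved -> restored

REG = 0x0a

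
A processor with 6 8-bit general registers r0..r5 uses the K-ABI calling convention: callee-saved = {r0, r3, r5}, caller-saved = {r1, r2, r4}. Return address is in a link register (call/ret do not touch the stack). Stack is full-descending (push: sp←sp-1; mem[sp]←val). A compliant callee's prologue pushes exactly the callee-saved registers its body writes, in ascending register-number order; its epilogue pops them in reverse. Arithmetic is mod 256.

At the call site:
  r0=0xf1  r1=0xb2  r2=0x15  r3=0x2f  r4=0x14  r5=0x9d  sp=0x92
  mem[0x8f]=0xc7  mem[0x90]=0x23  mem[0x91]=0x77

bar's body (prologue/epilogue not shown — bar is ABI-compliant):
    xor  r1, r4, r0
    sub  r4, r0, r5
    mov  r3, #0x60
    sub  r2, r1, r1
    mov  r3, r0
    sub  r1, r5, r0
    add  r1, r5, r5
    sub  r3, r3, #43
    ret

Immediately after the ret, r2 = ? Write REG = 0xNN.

REG = 0x00

prologue: push r3 -> mem[0x91]=0x2f, sp=0x91
body[0] xor  r1, r4, r0 -> r1=0xe5
body[1] sub  r4, r0, r5 -> r4=0x54
body[2] mov  r3, #0x60 -> r3=0x60
body[3] sub  r2, r1, r1 -> r2=0x00
body[4] mov  r3, r0 -> r3=0xf1
body[5] sub  r1, r5, r0 -> r1=0xac
body[6] add  r1, r5, r5 -> r1=0x3a
body[7] sub  r3, r3, #43 -> r3=0xc6
epilogue: pop r3=0x2f, sp=0x92
r2 is caller-saved -> body value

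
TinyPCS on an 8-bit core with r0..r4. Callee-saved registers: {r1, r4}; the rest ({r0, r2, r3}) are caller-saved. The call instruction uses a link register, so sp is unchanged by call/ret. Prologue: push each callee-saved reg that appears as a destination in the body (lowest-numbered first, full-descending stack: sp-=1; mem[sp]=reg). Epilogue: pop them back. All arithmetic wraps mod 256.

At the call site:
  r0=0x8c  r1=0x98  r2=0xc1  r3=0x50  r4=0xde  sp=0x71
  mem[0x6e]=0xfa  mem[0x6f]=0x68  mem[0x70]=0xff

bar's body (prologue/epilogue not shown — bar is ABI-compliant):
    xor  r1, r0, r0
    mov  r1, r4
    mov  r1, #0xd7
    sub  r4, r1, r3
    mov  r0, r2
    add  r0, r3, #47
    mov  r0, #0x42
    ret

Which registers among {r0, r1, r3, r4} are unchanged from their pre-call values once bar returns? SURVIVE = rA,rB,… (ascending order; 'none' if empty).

prologue: push r1 → mem[0x70]=0x98, sp=0x70
prologue: push r4 → mem[0x6f]=0xde, sp=0x6f
body[0] xor  r1, r0, r0 → r1=0x00
body[1] mov  r1, r4 → r1=0xde
body[2] mov  r1, #0xd7 → r1=0xd7
body[3] sub  r4, r1, r3 → r4=0x87
body[4] mov  r0, r2 → r0=0xc1
body[5] add  r0, r3, #47 → r0=0x7f
body[6] mov  r0, #0x42 → r0=0x42
epilogue: pop r4=0xde, sp=0x70
epilogue: pop r1=0x98, sp=0x71
r0: caller-saved, written=True
r1: callee-saved, written=True
r3: caller-saved, written=False
r4: callee-saved, written=True

SURVIVE = r1,r3,r4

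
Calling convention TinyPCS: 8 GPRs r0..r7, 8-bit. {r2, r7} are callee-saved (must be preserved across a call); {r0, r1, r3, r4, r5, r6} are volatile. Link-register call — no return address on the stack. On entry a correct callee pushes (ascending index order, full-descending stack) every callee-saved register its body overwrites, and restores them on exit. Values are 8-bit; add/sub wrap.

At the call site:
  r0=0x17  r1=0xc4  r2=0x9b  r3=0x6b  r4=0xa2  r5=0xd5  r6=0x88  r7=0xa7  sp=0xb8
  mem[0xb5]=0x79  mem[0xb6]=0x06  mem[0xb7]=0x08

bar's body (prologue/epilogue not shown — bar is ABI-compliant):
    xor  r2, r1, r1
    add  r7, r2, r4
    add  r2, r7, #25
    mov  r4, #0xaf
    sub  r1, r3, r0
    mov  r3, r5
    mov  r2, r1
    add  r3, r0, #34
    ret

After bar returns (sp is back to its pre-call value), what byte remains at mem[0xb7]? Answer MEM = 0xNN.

prologue: push r2 -> mem[0xb7]=0x9b, sp=0xb7
prologue: push r7 -> mem[0xb6]=0xa7, sp=0xb6
body[0] xor  r2, r1, r1 -> r2=0x00
body[1] add  r7, r2, r4 -> r7=0xa2
body[2] add  r2, r7, #25 -> r2=0xbb
body[3] mov  r4, #0xaf -> r4=0xaf
body[4] sub  r1, r3, r0 -> r1=0x54
body[5] mov  r3, r5 -> r3=0xd5
body[6] mov  r2, r1 -> r2=0x54
body[7] add  r3, r0, #34 -> r3=0x39
epilogue: pop r7=0xa7, sp=0xb7
epilogue: pop r2=0x9b, sp=0xb8
prologue pushed ['r2', 'r7'] at ['0xb7', '0xb6']

MEM = 0x9b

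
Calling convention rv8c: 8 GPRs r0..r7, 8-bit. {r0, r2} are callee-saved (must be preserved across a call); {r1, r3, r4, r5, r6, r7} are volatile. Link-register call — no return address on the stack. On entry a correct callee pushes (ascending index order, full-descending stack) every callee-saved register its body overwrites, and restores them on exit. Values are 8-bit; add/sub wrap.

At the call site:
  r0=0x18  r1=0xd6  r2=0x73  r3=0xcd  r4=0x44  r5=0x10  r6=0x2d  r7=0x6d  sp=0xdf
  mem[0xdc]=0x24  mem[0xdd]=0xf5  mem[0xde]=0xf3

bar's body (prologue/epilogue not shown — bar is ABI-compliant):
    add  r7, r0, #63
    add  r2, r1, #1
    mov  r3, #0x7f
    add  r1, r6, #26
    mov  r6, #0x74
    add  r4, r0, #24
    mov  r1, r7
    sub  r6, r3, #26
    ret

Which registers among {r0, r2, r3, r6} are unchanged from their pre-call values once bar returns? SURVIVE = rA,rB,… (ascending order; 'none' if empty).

SURVIVE = r0,r2

prologue: push r2 -> mem[0xde]=0x73, sp=0xde
body[0] add  r7, r0, #63 -> r7=0x57
body[1] add  r2, r1, #1 -> r2=0xd7
body[2] mov  r3, #0x7f -> r3=0x7f
body[3] add  r1, r6, #26 -> r1=0x47
body[4] mov  r6, #0x74 -> r6=0x74
body[5] add  r4, r0, #24 -> r4=0x30
body[6] mov  r1, r7 -> r1=0x57
body[7] sub  r6, r3, #26 -> r6=0x65
epilogue: pop r2=0x73, sp=0xdf
r0: callee-saved, written=False
r2: callee-saved, written=True
r3: caller-saved, written=True
r6: caller-saved, written=True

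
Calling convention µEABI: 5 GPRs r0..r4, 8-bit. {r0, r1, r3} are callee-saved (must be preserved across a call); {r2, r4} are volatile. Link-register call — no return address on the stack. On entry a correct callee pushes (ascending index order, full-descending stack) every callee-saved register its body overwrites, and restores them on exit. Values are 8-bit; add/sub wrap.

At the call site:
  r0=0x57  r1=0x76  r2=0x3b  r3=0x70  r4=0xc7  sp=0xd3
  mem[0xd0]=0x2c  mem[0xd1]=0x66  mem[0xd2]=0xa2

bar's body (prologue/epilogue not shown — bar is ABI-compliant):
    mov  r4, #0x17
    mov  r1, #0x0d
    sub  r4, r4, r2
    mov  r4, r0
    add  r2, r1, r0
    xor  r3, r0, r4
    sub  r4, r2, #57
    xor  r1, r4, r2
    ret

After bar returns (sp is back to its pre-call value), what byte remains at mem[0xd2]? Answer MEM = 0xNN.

MEM = 0x76

prologue: push r1 -> mem[0xd2]=0x76, sp=0xd2
prologue: push r3 -> mem[0xd1]=0x70, sp=0xd1
body[0] mov  r4, #0x17 -> r4=0x17
body[1] mov  r1, #0x0d -> r1=0x0d
body[2] sub  r4, r4, r2 -> r4=0xdc
body[3] mov  r4, r0 -> r4=0x57
body[4] add  r2, r1, r0 -> r2=0x64
body[5] xor  r3, r0, r4 -> r3=0x00
body[6] sub  r4, r2, #57 -> r4=0x2b
body[7] xor  r1, r4, r2 -> r1=0x4f
epilogue: pop r3=0x70, sp=0xd2
epilogue: pop r1=0x76, sp=0xd3
prologue pushed ['r1', 'r3'] at ['0xd2', '0xd1']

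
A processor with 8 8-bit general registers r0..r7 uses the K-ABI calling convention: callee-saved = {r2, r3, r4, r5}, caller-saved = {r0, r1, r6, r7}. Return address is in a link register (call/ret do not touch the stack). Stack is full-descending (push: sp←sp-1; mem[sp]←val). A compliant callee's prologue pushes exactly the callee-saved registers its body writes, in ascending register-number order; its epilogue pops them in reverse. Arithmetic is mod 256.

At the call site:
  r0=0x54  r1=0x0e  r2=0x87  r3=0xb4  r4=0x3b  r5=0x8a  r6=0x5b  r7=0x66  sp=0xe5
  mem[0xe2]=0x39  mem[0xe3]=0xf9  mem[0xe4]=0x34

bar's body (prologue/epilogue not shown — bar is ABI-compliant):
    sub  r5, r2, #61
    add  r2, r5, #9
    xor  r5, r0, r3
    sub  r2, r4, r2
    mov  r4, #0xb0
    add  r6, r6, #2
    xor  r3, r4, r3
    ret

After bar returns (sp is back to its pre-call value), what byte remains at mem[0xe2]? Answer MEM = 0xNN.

MEM = 0x3b

prologue: push r2 → mem[0xe4]=0x87, sp=0xe4
prologue: push r3 → mem[0xe3]=0xb4, sp=0xe3
prologue: push r4 → mem[0xe2]=0x3b, sp=0xe2
prologue: push r5 → mem[0xe1]=0x8a, sp=0xe1
body[0] sub  r5, r2, #61 → r5=0x4a
body[1] add  r2, r5, #9 → r2=0x53
body[2] xor  r5, r0, r3 → r5=0xe0
body[3] sub  r2, r4, r2 → r2=0xe8
body[4] mov  r4, #0xb0 → r4=0xb0
body[5] add  r6, r6, #2 → r6=0x5d
body[6] xor  r3, r4, r3 → r3=0x04
epilogue: pop r5=0x8a, sp=0xe2
epilogue: pop r4=0x3b, sp=0xe3
epilogue: pop r3=0xb4, sp=0xe4
epilogue: pop r2=0x87, sp=0xe5
prologue pushed ['r2', 'r3', 'r4', 'r5'] at ['0xe4', '0xe3', '0xe2', '0xe1']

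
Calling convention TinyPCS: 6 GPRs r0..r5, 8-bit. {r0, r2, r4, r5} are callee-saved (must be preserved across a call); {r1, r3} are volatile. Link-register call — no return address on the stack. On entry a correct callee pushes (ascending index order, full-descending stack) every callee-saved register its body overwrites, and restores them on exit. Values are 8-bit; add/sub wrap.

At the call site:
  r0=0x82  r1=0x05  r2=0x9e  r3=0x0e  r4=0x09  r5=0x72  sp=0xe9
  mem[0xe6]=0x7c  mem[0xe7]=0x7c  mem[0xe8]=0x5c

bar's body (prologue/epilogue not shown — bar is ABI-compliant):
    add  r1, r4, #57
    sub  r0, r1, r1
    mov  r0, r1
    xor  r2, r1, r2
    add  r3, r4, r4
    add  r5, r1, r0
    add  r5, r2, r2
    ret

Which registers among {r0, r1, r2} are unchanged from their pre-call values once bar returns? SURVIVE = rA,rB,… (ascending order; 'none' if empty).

prologue: push r0 → mem[0xe8]=0x82, sp=0xe8
prologue: push r2 → mem[0xe7]=0x9e, sp=0xe7
prologue: push r5 → mem[0xe6]=0x72, sp=0xe6
body[0] add  r1, r4, #57 → r1=0x42
body[1] sub  r0, r1, r1 → r0=0x00
body[2] mov  r0, r1 → r0=0x42
body[3] xor  r2, r1, r2 → r2=0xdc
body[4] add  r3, r4, r4 → r3=0x12
body[5] add  r5, r1, r0 → r5=0x84
body[6] add  r5, r2, r2 → r5=0xb8
epilogue: pop r5=0x72, sp=0xe7
epilogue: pop r2=0x9e, sp=0xe8
epilogue: pop r0=0x82, sp=0xe9
r0: callee-saved, written=True
r1: caller-saved, written=True
r2: callee-saved, written=True

SURVIVE = r0,r2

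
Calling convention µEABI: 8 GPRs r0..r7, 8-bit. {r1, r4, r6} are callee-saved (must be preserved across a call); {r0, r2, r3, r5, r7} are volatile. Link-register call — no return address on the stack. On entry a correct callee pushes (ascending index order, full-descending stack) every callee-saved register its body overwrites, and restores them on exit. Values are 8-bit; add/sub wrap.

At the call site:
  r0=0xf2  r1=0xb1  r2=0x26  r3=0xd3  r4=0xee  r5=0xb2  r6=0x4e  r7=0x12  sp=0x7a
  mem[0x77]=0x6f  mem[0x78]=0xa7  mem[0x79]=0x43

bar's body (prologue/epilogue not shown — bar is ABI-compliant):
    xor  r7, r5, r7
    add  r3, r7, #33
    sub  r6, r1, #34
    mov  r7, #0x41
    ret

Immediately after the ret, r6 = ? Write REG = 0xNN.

prologue: push r6 -> mem[0x79]=0x4e, sp=0x79
body[0] xor  r7, r5, r7 -> r7=0xa0
body[1] add  r3, r7, #33 -> r3=0xc1
body[2] sub  r6, r1, #34 -> r6=0x8f
body[3] mov  r7, #0x41 -> r7=0x41
epilogue: pop r6=0x4e, sp=0x7a
r6 is callee-saved -> restored

REG = 0x4e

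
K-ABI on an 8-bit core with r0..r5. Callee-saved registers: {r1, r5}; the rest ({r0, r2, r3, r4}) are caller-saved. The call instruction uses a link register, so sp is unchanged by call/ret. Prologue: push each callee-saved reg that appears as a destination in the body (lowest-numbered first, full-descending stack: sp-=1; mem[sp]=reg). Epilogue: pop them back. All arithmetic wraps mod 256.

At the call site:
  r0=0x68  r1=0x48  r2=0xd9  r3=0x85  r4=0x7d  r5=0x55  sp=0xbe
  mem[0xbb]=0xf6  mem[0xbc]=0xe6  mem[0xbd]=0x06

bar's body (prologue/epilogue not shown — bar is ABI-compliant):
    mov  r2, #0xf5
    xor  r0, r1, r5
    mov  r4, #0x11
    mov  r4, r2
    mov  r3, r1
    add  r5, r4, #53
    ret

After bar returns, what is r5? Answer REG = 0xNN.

prologue: push r5 → mem[0xbd]=0x55, sp=0xbd
body[0] mov  r2, #0xf5 → r2=0xf5
body[1] xor  r0, r1, r5 → r0=0x1d
body[2] mov  r4, #0x11 → r4=0x11
body[3] mov  r4, r2 → r4=0xf5
body[4] mov  r3, r1 → r3=0x48
body[5] add  r5, r4, #53 → r5=0x2a
epilogue: pop r5=0x55, sp=0xbe
r5 is callee-saved → restored

REG = 0x55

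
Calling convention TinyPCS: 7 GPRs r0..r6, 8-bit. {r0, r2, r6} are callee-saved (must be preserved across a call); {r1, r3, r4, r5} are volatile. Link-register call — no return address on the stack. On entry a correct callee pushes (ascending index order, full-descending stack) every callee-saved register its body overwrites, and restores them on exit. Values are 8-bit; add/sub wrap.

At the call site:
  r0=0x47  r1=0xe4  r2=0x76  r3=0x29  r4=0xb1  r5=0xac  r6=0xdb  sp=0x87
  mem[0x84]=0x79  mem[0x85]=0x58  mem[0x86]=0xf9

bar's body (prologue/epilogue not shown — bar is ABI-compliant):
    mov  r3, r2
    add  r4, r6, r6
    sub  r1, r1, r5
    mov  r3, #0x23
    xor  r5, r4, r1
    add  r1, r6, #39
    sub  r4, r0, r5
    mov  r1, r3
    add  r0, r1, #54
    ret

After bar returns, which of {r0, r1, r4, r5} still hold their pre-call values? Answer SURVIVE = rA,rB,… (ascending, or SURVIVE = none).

SURVIVE = r0

prologue: push r0 -> mem[0x86]=0x47, sp=0x86
body[0] mov  r3, r2 -> r3=0x76
body[1] add  r4, r6, r6 -> r4=0xb6
body[2] sub  r1, r1, r5 -> r1=0x38
body[3] mov  r3, #0x23 -> r3=0x23
body[4] xor  r5, r4, r1 -> r5=0x8e
body[5] add  r1, r6, #39 -> r1=0x02
body[6] sub  r4, r0, r5 -> r4=0xb9
body[7] mov  r1, r3 -> r1=0x23
body[8] add  r0, r1, #54 -> r0=0x59
epilogue: pop r0=0x47, sp=0x87
r0: callee-saved, written=True
r1: caller-saved, written=True
r4: caller-saved, written=True
r5: caller-saved, written=True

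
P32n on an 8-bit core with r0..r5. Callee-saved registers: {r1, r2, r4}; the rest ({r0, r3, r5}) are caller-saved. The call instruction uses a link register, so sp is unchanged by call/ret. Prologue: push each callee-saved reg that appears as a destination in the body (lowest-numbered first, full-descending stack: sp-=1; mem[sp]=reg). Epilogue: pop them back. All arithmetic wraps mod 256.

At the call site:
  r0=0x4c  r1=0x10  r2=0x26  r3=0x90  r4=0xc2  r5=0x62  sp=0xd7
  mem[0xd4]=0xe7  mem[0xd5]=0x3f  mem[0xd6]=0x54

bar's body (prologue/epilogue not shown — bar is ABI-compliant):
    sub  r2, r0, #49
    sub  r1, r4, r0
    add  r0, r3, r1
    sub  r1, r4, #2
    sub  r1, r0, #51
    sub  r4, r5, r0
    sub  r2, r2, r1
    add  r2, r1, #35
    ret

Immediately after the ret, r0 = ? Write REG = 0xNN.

prologue: push r1 → mem[0xd6]=0x10, sp=0xd6
prologue: push r2 → mem[0xd5]=0x26, sp=0xd5
prologue: push r4 → mem[0xd4]=0xc2, sp=0xd4
body[0] sub  r2, r0, #49 → r2=0x1b
body[1] sub  r1, r4, r0 → r1=0x76
body[2] add  r0, r3, r1 → r0=0x06
body[3] sub  r1, r4, #2 → r1=0xc0
body[4] sub  r1, r0, #51 → r1=0xd3
body[5] sub  r4, r5, r0 → r4=0x5c
body[6] sub  r2, r2, r1 → r2=0x48
body[7] add  r2, r1, #35 → r2=0xf6
epilogue: pop r4=0xc2, sp=0xd5
epilogue: pop r2=0x26, sp=0xd6
epilogue: pop r1=0x10, sp=0xd7
r0 is caller-saved → body value

REG = 0x06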